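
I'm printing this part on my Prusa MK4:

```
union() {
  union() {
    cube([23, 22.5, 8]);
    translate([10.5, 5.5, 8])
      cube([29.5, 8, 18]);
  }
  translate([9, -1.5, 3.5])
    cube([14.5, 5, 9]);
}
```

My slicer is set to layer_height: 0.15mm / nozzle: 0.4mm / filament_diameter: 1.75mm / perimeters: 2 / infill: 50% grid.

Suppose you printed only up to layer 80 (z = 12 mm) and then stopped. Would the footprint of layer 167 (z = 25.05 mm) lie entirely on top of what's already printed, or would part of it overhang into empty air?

Compare the two slices. At z = 12: the cube is absent (z outside [0, 8]); the cube at (10.5, 5.5) is present — its section is the full 29.5×8 rectangle (area 236.00 mm²); Merging all regions: only the 29.5×8 cube at (10.5, 5.5) is present, so the union is just that shape — area = 236.00 mm²; the cube at (9, -1.5) is present — its section is the full 14.5×5 rectangle (area 72.50 mm²); Merging all regions: the 2 present regions are separate (no shared area or edge), so areas and boundary lengths simply add and each stays a separate island — area = 308.50 mm². At z = 25.05: the cube does not reach this height (z outside [0, 8]); the 29.5×8 cube at (10.5, 5.5) contributes its full rectangle (area 236.00 mm²); Merging all regions: only the 29.5×8 cube at (10.5, 5.5) is present, so the union is just that shape — area = 236.00 mm²; the cube at (9, -1.5) is not intersected at this z (z outside [3.5, 12.5]); Taking the union: only that combined region is present, so the union is just that shape — area = 236.00 mm². Checking containment: the cross-section at z = 25.05 is a subset of the cross-section at z = 12.

entirely on top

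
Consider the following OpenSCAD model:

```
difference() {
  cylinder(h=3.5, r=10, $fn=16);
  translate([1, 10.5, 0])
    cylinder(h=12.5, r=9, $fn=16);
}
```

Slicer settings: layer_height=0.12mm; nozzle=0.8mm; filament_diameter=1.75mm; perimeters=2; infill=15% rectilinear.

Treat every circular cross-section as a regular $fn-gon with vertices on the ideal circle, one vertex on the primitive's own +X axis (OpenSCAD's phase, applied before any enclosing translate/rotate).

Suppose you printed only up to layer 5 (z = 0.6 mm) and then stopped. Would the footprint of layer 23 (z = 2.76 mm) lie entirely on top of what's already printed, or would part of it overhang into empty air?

entirely on top

Compare the two slices. At z = 0.6: the r=10 cylinder gives a regular 16-gon of circumradius 10 (constant along its height) (area = (16/2)·10.000²·sin(360°/16) = 306.15 mm²); the cylinder at (1, 10.5): section is a regular 16-gon, circumradius r=9 (area = (16/2)·9.000²·sin(360°/16) = 247.98 mm²); Subtracting the remaining from the first: starting from the r=10 cylinder (306.15 mm²), the r=9 cylinder at (1, 10.5) partially overlaps it — only the 89.22 mm² overlap (of its 247.98 mm²) is removed, clipping the outline — area = 216.93 mm². At z = 2.76: the r=10 cylinder gives a regular 16-gon of circumradius 10 (constant along its height) (area = (16/2)·10.000²·sin(360°/16) = 306.15 mm²); the r=9 cylinder at (1, 10.5) contributes a regular 16-gon of circumradius 9 (area = (16/2)·9.000²·sin(360°/16) = 247.98 mm²); Taking the first minus the rest: starting from the r=10 cylinder (306.15 mm²), the r=9 cylinder at (1, 10.5) partially overlaps it — only the 89.22 mm² overlap (of its 247.98 mm²) is removed, clipping the outline — area = 216.93 mm². Checking containment: the cross-section at z = 2.76 is a subset of the cross-section at z = 0.6.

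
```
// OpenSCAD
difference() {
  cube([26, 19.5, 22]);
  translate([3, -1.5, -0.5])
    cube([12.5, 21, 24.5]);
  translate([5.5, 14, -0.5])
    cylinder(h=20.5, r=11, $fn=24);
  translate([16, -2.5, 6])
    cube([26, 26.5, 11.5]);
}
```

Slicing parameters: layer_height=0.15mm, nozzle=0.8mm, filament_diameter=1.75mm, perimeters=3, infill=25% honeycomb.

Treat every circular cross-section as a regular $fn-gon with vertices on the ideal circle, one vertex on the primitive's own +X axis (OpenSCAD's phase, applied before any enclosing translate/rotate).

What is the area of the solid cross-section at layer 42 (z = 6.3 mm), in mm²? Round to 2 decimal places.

At z = 6.3 mm: the cube is present — its section is the full 26×19.5 rectangle (area 507.00 mm²); the cube at (3, -1.5) (footprint 12.5×21) is included at this height (area 262.50 mm²); the r=11 cylinder at (5.5, 14) contributes a regular 24-gon of circumradius 11 (area = (24/2)·11.000²·sin(360°/24) = 375.81 mm²); the cube at (16, -2.5) (footprint 26×26.5) is included at this height (area 689.00 mm²); Subtracting the remaining from the first: starting from the 26×19.5 cube (507.00 mm²), the 12.5×21 cube at (3, -1.5) partially overlaps it — only the 243.75 mm² overlap (of its 262.50 mm²) is removed, clipping the outline; the r=11 cylinder at (5.5, 14) partially overlaps it — only the 52.50 mm² overlap (of its 375.81 mm²) is removed, clipping the outline; the 26×26.5 cube at (16, -2.5) partially overlaps it — only the 193.18 mm² overlap (of its 689.00 mm²) is removed, clipping the outline — area = 17.57 mm². Overall, the cross-section has 3 separate islands. Net area = 17.57 mm².

17.57 mm²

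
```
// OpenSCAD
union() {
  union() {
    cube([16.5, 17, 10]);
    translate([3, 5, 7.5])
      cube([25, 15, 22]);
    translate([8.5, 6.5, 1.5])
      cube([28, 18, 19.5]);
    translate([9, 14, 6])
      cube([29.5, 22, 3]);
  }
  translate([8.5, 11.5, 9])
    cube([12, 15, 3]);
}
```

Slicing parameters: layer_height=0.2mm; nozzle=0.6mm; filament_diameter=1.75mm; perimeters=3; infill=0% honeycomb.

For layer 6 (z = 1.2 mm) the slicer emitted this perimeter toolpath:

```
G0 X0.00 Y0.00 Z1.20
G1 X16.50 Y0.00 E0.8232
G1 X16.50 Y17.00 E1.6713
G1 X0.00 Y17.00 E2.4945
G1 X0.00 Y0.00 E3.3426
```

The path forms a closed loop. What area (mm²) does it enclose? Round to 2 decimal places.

280.50 mm²

Apply the shoelace formula to the sequence of (X, Y) vertices; enclosed area = 280.50 mm².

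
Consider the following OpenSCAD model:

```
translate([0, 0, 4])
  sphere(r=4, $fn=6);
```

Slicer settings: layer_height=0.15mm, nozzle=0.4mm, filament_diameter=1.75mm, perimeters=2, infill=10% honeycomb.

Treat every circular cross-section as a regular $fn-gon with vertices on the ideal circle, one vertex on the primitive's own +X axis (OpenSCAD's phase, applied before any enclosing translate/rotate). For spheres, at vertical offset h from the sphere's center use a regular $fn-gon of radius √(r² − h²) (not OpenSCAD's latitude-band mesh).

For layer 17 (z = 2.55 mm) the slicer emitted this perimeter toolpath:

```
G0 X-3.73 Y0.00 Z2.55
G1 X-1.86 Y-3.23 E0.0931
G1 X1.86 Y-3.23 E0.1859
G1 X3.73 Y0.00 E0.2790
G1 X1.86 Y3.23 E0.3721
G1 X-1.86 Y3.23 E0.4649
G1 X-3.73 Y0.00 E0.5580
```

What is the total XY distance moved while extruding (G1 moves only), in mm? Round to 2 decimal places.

Sum the Euclidean lengths of each G1 segment: total = 22.37 mm.

22.37 mm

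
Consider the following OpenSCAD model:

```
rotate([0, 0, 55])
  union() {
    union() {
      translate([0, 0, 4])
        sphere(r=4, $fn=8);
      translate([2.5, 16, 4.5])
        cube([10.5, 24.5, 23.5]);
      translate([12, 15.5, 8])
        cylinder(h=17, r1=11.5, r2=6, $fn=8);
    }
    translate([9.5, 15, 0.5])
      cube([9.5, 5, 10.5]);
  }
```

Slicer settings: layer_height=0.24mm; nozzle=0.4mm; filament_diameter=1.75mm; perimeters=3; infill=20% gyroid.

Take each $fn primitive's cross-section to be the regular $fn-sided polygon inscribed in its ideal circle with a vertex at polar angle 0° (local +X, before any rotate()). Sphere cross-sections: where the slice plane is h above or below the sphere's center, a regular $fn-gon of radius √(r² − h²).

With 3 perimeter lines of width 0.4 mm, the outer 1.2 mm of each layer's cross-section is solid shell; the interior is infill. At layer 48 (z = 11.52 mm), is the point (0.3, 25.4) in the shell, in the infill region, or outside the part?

shell

At z = 11.52 mm: the sphere does not reach this height (|z−center|=7.520 > r=4); the 10.5×24.5 cube at (2.5, 16) contributes its full rectangle; the cone at (12, 15.5): at t=0.207 of its height the radius interpolates to r₁+(r₂−r₁)t = 10.361, giving a regular 8-gon of that circumradius; Combining (union): the regions partially overlap (shared area 79.92 mm²), so overlapping operands fuse into one piece — 1 connected region; the cube at (9.5, 15) does not reach this height (z outside [0.5, 11]); Merging all regions: only that combined region is present, so the union is just that shape — 1 connected region; (rotated 55° about Z; rotation is an isometry so areas/perimeters/island counts are preserved). Overall, the cross-section is a single solid region. Undo the 55° rotation: the query point maps to (20.979, 14.323) in the un-rotated model frame. The nearest boundary edge runs (22.36, 15.50)→(19.33, 8.17); distance from the point to it = 0.83 mm. The point is inside the cross-section, 0.83 mm from the nearest boundary — within the 1.2 mm shell band (3 × 0.4).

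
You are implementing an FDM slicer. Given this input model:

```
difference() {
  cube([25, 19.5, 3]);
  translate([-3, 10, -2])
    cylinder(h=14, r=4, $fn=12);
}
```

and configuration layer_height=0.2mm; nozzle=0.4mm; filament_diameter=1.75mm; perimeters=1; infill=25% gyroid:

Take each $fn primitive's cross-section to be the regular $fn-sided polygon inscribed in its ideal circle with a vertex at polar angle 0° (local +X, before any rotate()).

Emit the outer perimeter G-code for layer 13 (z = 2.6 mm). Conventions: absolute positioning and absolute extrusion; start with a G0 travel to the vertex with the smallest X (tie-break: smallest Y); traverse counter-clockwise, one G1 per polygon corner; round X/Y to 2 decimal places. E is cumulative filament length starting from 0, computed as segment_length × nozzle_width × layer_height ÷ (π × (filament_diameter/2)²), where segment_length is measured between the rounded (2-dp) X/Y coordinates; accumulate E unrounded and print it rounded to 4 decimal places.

At z = 2.6 mm: the cube is present — its section is the full 25×19.5 rectangle; the cylinder at (-3, 10): section is a regular 12-gon, circumradius r=4; Subtracting the remaining from the first: starting from the 25×19.5 cube, the r=4 cylinder at (-3, 10) partially overlaps it — only the 3.14 mm² overlap (of its 48.00 mm²) is removed, clipping the outline — 1 connected region. The outline is a single polygon with 9 vertices. Extrusion per mm of travel: 0.4 × 0.2 / (π × 0.875²) = 0.033260. Accumulating E over each segment gives final E = 2.9776.

G0 X0.00 Y0.00 Z2.60
G1 X25.00 Y0.00 E0.8315
G1 X25.00 Y19.50 E1.4801
G1 X0.00 Y19.50 E2.3116
G1 X0.00 Y12.46 E2.5457
G1 X0.46 Y12.00 E2.5674
G1 X1.00 Y10.00 E2.6363
G1 X0.46 Y8.00 E2.7052
G1 X0.00 Y7.54 E2.7268
G1 X0.00 Y0.00 E2.9776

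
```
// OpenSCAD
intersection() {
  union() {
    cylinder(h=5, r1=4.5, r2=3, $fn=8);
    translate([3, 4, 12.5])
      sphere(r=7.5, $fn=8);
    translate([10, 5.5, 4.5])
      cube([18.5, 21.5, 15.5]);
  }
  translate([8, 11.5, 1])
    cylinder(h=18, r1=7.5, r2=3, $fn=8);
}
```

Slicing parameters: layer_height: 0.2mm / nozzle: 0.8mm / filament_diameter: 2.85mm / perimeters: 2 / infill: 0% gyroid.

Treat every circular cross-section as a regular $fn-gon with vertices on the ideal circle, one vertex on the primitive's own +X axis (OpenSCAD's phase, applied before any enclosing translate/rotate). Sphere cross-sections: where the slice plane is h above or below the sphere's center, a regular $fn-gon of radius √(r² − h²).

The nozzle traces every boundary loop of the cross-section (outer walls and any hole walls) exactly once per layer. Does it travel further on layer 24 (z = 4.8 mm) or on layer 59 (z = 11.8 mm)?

Layer 24 (z = 4.8): the cone: at t=0.960 of its height the radius interpolates to r₁+(r₂−r₁)t = 3.060, giving a regular 8-gon of that circumradius (perimeter = 2·8·3.060·sin(180°/8) = 18.74 mm); the sphere at (3, 4) does not reach this height (|z−center|=7.700 > r=7.5); the 18.5×21.5 cube at (10, 5.5) contributes its full rectangle (perimeter 80.00 mm); Taking the union: the 2 present regions are separate (no shared area or edge), so areas and boundary lengths simply add and each stays a separate island — boundary = 98.74 mm; the cone at (8, 11.5): at t=0.211 of its height the radius interpolates to r₁+(r₂−r₁)t = 6.550, giving a regular 8-gon of that circumradius (perimeter = 2·8·6.550·sin(180°/8) = 40.11 mm); Taking the intersection: the cone at (8, 11.5) partially overlaps that combined region; clipping to the common part keeps 36.13 mm² — boundary = 27.17 mm. So its perimeter = 27.17 mm. Layer 59 (z = 11.8): the cone is not intersected at this z (z outside [0, 5]); the r=7.5 sphere at (3, 4) slices to a regular 8-gon of circumradius 7.467 (√(r²−h²) with h=0.7 from center) (perimeter = 2·8·7.467·sin(180°/8) = 45.72 mm); the 18.5×21.5 cube at (10, 5.5) contributes its full rectangle (perimeter 80.00 mm); Merging all regions: the 2 present regions are separate (no shared area or edge), so areas and boundary lengths simply add and each stays a separate island — boundary = 125.72 mm; the cone at (8, 11.5) contributes a regular 8-gon of circumradius 4.800 (interpolated between r1=7.5 and r2=3 at t=0.600) (perimeter = 2·8·4.800·sin(180°/8) = 29.39 mm); After intersecting: the cone at (8, 11.5) partially overlaps the result so far; clipping to the common part keeps 27.81 mm² — boundary = 34.46 mm. So its perimeter = 34.46 mm. Layer 59 is larger (34.46 vs 27.17 mm).

layer 59 (z = 11.8 mm)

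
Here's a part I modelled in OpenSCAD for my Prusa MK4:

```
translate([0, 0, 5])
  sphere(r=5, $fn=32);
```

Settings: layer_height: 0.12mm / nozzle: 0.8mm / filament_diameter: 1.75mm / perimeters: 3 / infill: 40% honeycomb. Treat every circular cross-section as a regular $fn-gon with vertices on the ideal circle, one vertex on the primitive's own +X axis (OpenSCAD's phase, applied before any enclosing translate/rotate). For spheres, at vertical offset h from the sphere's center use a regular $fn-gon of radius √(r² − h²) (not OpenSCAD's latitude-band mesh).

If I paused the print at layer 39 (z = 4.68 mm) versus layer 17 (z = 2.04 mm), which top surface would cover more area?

layer 39 (z = 4.68 mm)

Layer 39 (z = 4.68): the r=5 sphere contributes a regular 32-gon of circumradius √(5²−0.32²) = 4.990 (area = (32/2)·4.990²·sin(360°/32) = 77.72 mm²). So its area = 77.72 mm². Layer 17 (z = 2.04): the r=5 sphere contributes a regular 32-gon of circumradius √(5²−2.96²) = 4.030 (area = (32/2)·4.030²·sin(360°/32) = 50.69 mm²). So its area = 50.69 mm². Layer 39 is larger (77.72 vs 50.69 mm²).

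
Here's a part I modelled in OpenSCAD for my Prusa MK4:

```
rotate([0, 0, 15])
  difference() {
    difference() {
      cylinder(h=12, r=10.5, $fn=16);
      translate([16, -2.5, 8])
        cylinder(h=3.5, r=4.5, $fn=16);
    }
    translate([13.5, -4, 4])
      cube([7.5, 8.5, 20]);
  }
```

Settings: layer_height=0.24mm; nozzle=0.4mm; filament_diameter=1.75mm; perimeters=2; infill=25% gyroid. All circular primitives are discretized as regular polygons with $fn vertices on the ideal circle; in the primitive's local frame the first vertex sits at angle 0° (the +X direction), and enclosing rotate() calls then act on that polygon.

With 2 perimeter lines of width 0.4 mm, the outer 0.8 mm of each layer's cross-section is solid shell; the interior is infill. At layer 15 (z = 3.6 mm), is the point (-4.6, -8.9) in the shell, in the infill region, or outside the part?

shell

At z = 3.6 mm: the r=10.5 cylinder contributes a regular 16-gon of circumradius 10.5; the cylinder at (16, -2.5) is not intersected at this z (z outside [8, 11.5]); Taking the first minus the rest: none of the subtracted shapes is present at this height, so the r=10.5 cylinder is unchanged — 1 connected region; the cube at (13.5, -4) is not intersected at this z (z outside [4, 24]); Taking the first minus the rest: none of the subtracted shapes is present at this height, so that combined region is unchanged — 1 connected region; (rotated 15° about Z; rotation is an isometry so areas/perimeters/island counts are preserved). Overall, the cross-section is a single solid region. Undo the 15° rotation: the query point maps to (-6.747, -7.406) in the un-rotated model frame. The nearest boundary edge runs (-7.42, -7.42)→(-4.02, -9.70); distance from the point to it = 0.39 mm. The point is inside the cross-section, 0.39 mm from the nearest boundary — within the 0.8 mm shell band (2 × 0.4).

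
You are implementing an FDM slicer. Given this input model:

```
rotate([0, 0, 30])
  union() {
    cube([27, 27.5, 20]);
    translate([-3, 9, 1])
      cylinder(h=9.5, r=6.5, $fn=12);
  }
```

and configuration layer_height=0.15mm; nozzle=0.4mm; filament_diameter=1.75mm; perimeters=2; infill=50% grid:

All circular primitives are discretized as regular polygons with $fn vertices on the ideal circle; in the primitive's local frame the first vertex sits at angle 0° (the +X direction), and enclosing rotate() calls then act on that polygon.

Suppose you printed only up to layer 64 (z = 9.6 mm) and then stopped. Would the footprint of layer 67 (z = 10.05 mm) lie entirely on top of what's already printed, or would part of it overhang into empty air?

entirely on top

Compare the two slices. At z = 9.6: the 27×27.5 cube contributes its full rectangle (area 742.50 mm²); the cylinder at (-3, 9): section is a regular 12-gon, circumradius r=6.5 (area = (12/2)·6.500²·sin(360°/12) = 126.75 mm²); Taking the union: the regions partially overlap — summed areas 869.25 mm² minus the doubly-counted overlap 26.79 mm² gives 842.46 mm² — area = 842.46 mm²; (whole slice rotated 30° about Z — lengths, areas and connectivity unchanged). At z = 10.05: the 27×27.5 cube contributes its full rectangle (area 742.50 mm²); the r=6.5 cylinder at (-3, 9) contributes a regular 12-gon of circumradius 6.5 (area = (12/2)·6.500²·sin(360°/12) = 126.75 mm²); Combining (union): the regions partially overlap — summed areas 869.25 mm² minus the doubly-counted overlap 26.79 mm² gives 842.46 mm² — area = 842.46 mm²; (rotated 30° about Z; rotation is an isometry so areas/perimeters/island counts are preserved). Checking containment: the cross-section at z = 10.05 is a subset of the cross-section at z = 9.6.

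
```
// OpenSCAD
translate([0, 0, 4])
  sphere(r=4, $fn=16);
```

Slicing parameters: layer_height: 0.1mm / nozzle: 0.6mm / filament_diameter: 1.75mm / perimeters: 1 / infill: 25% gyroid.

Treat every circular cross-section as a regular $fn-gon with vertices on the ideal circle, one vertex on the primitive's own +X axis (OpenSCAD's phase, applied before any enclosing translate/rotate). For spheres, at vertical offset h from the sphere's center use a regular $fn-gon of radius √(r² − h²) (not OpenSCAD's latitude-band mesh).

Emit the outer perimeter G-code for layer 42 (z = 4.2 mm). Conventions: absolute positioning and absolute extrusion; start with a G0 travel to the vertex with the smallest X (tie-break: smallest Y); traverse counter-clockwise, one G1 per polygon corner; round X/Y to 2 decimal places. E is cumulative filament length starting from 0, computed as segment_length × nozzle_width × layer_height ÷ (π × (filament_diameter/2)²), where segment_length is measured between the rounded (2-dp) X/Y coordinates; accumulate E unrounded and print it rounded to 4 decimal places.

At z = 4.2 mm: the r=4 sphere slices to a regular 16-gon of circumradius 3.995 (√(r²−h²) with h=0.2 from center). The outline is a single polygon with 16 vertices. Extrusion per mm of travel: 0.6 × 0.1 / (π × 0.875²) = 0.024945. Accumulating E over each segment gives final E = 0.6217.

G0 X-3.99 Y0.00 Z4.20
G1 X-3.69 Y-1.53 E0.0389
G1 X-2.82 Y-2.82 E0.0777
G1 X-1.53 Y-3.69 E0.1165
G1 X0.00 Y-3.99 E0.1554
G1 X1.53 Y-3.69 E0.1943
G1 X2.82 Y-2.82 E0.2331
G1 X3.69 Y-1.53 E0.2719
G1 X3.99 Y0.00 E0.3108
G1 X3.69 Y1.53 E0.3497
G1 X2.82 Y2.82 E0.3885
G1 X1.53 Y3.69 E0.4273
G1 X0.00 Y3.99 E0.4662
G1 X-1.53 Y3.69 E0.5051
G1 X-2.82 Y2.82 E0.5439
G1 X-3.69 Y1.53 E0.5828
G1 X-3.99 Y0.00 E0.6217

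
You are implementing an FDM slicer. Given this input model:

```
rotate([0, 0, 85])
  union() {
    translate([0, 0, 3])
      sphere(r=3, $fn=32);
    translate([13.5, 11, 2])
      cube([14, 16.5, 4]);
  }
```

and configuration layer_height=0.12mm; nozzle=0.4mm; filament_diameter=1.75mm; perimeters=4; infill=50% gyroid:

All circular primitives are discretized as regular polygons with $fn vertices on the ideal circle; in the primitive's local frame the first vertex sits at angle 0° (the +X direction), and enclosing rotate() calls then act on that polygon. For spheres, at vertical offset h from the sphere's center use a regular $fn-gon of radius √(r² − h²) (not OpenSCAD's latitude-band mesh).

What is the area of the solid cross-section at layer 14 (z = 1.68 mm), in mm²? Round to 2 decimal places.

22.65 mm²

At z = 1.68 mm: the r=3 sphere slices to a regular 32-gon of circumradius 2.694 (√(r²−h²) with h=1.32 from center) (area = (32/2)·2.694²·sin(360°/32) = 22.65 mm²); the cube at (13.5, 11) is not intersected at this z (z outside [2, 6]); Combining (union): only the r=3 sphere is present, so the union is just that shape — area = 22.65 mm²; (rotated 85° about Z; rotation is an isometry so areas/perimeters/island counts are preserved). Overall, the cross-section is a single solid region. Net area = 22.65 mm².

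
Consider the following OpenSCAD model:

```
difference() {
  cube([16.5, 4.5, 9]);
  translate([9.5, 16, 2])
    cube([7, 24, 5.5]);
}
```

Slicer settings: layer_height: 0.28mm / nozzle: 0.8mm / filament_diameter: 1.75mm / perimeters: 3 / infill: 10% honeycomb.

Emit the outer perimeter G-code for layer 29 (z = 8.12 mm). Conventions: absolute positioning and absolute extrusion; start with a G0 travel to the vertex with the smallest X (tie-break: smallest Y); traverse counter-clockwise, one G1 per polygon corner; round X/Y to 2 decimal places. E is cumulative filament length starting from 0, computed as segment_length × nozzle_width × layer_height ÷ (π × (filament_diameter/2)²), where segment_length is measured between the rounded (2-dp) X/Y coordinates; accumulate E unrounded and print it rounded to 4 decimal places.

At z = 8.12 mm: the cube (footprint 16.5×4.5) is included at this height; the cube at (9.5, 16) does not reach this height (z outside [2, 7.5]); After the difference (first − rest): none of the subtracted shapes is present at this height, so the 16.5×4.5 cube is unchanged — 1 connected region. The outline is a single polygon with 4 vertices. Extrusion per mm of travel: 0.8 × 0.28 / (π × 0.875²) = 0.093128. Accumulating E over each segment gives final E = 3.9114.

G0 X0.00 Y0.00 Z8.12
G1 X16.50 Y0.00 E1.5366
G1 X16.50 Y4.50 E1.9557
G1 X0.00 Y4.50 E3.4923
G1 X0.00 Y0.00 E3.9114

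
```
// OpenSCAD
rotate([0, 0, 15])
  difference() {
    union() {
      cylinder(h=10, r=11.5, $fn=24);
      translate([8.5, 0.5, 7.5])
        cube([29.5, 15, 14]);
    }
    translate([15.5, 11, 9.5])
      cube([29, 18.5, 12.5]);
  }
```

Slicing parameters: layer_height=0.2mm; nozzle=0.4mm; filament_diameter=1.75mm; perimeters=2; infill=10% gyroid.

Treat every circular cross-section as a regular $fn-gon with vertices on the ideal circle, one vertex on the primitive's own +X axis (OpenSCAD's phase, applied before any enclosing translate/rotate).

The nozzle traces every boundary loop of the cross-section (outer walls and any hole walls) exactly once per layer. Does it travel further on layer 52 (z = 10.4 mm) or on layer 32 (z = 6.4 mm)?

Layer 52 (z = 10.4): the cylinder does not reach this height (z outside [0, 10]); the 29.5×15 cube at (8.5, 0.5) contributes its full rectangle (perimeter 89.00 mm); Merging all regions: only the 29.5×15 cube at (8.5, 0.5) is present, so the union is just that shape — boundary = 89.00 mm; the cube at (15.5, 11) (footprint 29×18.5) is included at this height (perimeter 95.00 mm); Subtracting the remaining from the first: starting from that combined region, the 29×18.5 cube at (15.5, 11) partially overlaps it — only the 101.25 mm² overlap (of its 536.50 mm²) is removed, clipping the outline — boundary = 89.00 mm; (rotated 15° about Z; rotation is an isometry so areas/perimeters/island counts are preserved). So its perimeter = 89.00 mm. Layer 32 (z = 6.4): the cylinder: section is a regular 24-gon, circumradius r=11.5 (perimeter = 2·24·11.500·sin(180°/24) = 72.05 mm); the cube at (8.5, 0.5) does not reach this height (z outside [7.5, 21.5]); Taking the union: only the r=11.5 cylinder is present, so the union is just that shape — boundary = 72.05 mm; the cube at (15.5, 11) is not intersected at this z (z outside [9.5, 22]); Taking the first minus the rest: none of the subtracted shapes is present at this height, so the result so far is unchanged — boundary = 72.05 mm; (whole slice rotated 15° about Z — lengths, areas and connectivity unchanged). So its perimeter = 72.05 mm. Layer 52 is larger (89.00 vs 72.05 mm).

layer 52 (z = 10.4 mm)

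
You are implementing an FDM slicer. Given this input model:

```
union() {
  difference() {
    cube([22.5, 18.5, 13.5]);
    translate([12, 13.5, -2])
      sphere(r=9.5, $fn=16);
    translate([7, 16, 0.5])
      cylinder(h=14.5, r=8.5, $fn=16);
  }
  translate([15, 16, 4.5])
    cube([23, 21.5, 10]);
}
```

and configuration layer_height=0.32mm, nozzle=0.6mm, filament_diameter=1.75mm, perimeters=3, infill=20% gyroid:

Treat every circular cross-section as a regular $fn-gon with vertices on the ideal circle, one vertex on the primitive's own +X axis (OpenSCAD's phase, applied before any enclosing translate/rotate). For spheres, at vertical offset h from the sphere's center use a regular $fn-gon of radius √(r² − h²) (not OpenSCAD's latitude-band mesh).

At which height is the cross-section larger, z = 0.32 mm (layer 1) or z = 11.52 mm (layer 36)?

Layer 1 (z = 0.32): the cube is present — its section is the full 22.5×18.5 rectangle (area 416.25 mm²); the sphere at (12, 13.5): section is a regular 16-gon, circumradius = √(r²−h²) = √(9.5²−2.32²) = 9.212 (area = (16/2)·9.212²·sin(360°/16) = 259.82 mm²); the cylinder at (7, 16) does not reach this height (z outside [0.5, 15]); Taking the first minus the rest: starting from the 22.5×18.5 cube (416.25 mm²), the r=9.5 sphere at (12, 13.5) partially overlaps it — only the 216.04 mm² overlap (of its 259.82 mm²) is removed, clipping the outline — area = 200.21 mm²; the cube at (15, 16) is absent (z outside [4.5, 14.5]); Combining (union): only the result so far is present, so the union is just that shape — area = 200.21 mm². So its area = 200.21 mm². Layer 36 (z = 11.52): the cube (footprint 22.5×18.5) is included at this height (area 416.25 mm²); the sphere at (12, 13.5) is absent (|z−center|=13.520 > r=9.5); the r=8.5 cylinder at (7, 16) gives a regular 16-gon of circumradius 8.5 (constant along its height) (area = (16/2)·8.500²·sin(360°/16) = 221.19 mm²); Subtracting the remaining from the first: starting from the 22.5×18.5 cube (416.25 mm²), the r=8.5 cylinder at (7, 16) partially overlaps it — only the 144.35 mm² overlap (of its 221.19 mm²) is removed, clipping the outline — area = 271.90 mm²; the cube at (15, 16) (footprint 23×21.5) is included at this height (area 494.50 mm²); Taking the union: the regions partially overlap — summed areas 766.40 mm² minus the doubly-counted overlap 18.12 mm² gives 748.28 mm² — area = 748.28 mm². So its area = 748.28 mm². Layer 36 is larger (748.28 vs 200.21 mm²).

layer 36 (z = 11.52 mm)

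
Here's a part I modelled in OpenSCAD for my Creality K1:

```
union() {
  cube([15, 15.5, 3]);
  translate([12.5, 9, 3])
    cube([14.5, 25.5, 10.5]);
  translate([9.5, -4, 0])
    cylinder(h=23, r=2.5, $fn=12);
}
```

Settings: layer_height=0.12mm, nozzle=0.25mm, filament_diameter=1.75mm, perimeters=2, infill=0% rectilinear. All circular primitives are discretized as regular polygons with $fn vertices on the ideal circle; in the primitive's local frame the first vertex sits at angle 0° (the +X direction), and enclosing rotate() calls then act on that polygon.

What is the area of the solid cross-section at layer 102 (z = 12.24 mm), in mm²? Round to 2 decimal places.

388.50 mm²

At z = 12.24 mm: the cube does not reach this height (z outside [0, 3]); the 14.5×25.5 cube at (12.5, 9) contributes its full rectangle (area 369.75 mm²); the r=2.5 cylinder at (9.5, -4) gives a regular 12-gon of circumradius 2.5 (constant along its height) (area = (12/2)·2.500²·sin(360°/12) = 18.75 mm²); Combining (union): the 2 present regions are separate (no shared area or edge), so areas and boundary lengths simply add and each stays a separate island — area = 388.50 mm². Overall, the cross-section has 2 separate islands. Net area = 388.50 mm².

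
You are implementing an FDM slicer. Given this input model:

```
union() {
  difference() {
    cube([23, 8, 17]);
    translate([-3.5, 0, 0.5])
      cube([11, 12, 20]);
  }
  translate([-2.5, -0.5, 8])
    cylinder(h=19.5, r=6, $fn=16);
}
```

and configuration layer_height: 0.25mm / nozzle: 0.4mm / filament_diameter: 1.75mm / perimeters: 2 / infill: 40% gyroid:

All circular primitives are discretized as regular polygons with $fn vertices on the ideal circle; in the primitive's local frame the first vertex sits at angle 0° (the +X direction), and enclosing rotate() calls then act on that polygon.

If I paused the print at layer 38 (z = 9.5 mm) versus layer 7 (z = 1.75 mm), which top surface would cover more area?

layer 38 (z = 9.5 mm)

Layer 38 (z = 9.5): the cube (footprint 23×8) is included at this height (area 184.00 mm²); the 11×12 cube at (-3.5, 0) contributes its full rectangle (area 132.00 mm²); After the difference (first − rest): starting from the 23×8 cube (184.00 mm²), the 11×12 cube at (-3.5, 0) partially overlaps it — only the 60.00 mm² overlap (of its 132.00 mm²) is removed, clipping the outline — area = 124.00 mm²; the r=6 cylinder at (-2.5, -0.5) gives a regular 16-gon of circumradius 6 (constant along its height) (area = (16/2)·6.000²·sin(360°/16) = 110.21 mm²); Merging all regions: the 2 present regions are separate (no shared area or edge), so areas and boundary lengths simply add and each stays a separate island — area = 234.21 mm². So its area = 234.21 mm². Layer 7 (z = 1.75): the cube (footprint 23×8) is included at this height (area 184.00 mm²); the cube at (-3.5, 0) is present — its section is the full 11×12 rectangle (area 132.00 mm²); After the difference (first − rest): starting from the 23×8 cube (184.00 mm²), the 11×12 cube at (-3.5, 0) partially overlaps it — only the 60.00 mm² overlap (of its 132.00 mm²) is removed, clipping the outline — area = 124.00 mm²; the cylinder at (-2.5, -0.5) is absent (z outside [8, 27.5]); Merging all regions: only that combined region is present, so the union is just that shape — area = 124.00 mm². So its area = 124.00 mm². Layer 38 is larger (234.21 vs 124.00 mm²).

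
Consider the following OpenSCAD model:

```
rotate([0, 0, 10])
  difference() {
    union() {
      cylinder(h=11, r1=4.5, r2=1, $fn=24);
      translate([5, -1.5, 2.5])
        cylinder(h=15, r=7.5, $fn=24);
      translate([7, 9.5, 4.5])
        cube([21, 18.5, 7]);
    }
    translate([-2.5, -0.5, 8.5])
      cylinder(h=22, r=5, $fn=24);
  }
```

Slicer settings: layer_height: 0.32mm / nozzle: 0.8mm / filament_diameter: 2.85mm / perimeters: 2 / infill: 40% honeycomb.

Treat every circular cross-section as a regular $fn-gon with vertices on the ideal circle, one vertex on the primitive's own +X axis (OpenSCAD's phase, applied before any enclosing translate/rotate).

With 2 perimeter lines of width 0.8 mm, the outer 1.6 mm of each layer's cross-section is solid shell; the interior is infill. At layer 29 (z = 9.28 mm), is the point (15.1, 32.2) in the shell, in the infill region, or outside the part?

At z = 9.28 mm: the cone (r1=4.5→r2=1) has section circumradius 1.547 here — a regular 24-gon; the cylinder at (5, -1.5): section is a regular 24-gon, circumradius r=7.5; the 21×18.5 cube at (7, 9.5) contributes its full rectangle; Combining (union): the regions partially overlap (shared area 7.44 mm²), so overlapping operands fuse into one piece — 2 connected regions; the r=5 cylinder at (-2.5, -0.5) contributes a regular 24-gon of circumradius 5; Subtracting the remaining from the first: starting from that combined region, the r=5 cylinder at (-2.5, -0.5) partially overlaps it — only the 32.26 mm² overlap (of its 77.65 mm²) is removed, clipping the outline — 2 connected regions; (rotated 10° about Z; rotation is an isometry so areas/perimeters/island counts are preserved). Overall, the cross-section has 2 separate islands. Undo the 10° rotation: the query point maps to (20.462, 29.089) in the un-rotated model frame. The nearest boundary edge runs (7.00, 28.00)→(28.00, 28.00); distance from the point to it = 1.09 mm. The point is not inside any of the regions above, so it lies outside the cross-section (1.09 mm from the nearest boundary).

outside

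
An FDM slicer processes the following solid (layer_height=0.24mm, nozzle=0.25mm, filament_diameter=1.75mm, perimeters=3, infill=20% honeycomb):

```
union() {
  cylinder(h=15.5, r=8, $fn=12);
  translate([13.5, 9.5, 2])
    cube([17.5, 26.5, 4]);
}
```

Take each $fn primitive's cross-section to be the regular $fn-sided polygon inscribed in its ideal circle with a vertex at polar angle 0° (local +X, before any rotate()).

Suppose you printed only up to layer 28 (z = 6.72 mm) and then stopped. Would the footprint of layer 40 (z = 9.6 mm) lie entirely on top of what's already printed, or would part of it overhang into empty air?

entirely on top

Compare the two slices. At z = 6.72: the r=8 cylinder gives a regular 12-gon of circumradius 8 (constant along its height) (area = (12/2)·8.000²·sin(360°/12) = 192.00 mm²); the cube at (13.5, 9.5) is not intersected at this z (z outside [2, 6]); Merging all regions: only the r=8 cylinder is present, so the union is just that shape — area = 192.00 mm². At z = 9.6: the r=8 cylinder gives a regular 12-gon of circumradius 8 (constant along its height) (area = (12/2)·8.000²·sin(360°/12) = 192.00 mm²); the cube at (13.5, 9.5) is absent (z outside [2, 6]); Combining (union): only the r=8 cylinder is present, so the union is just that shape — area = 192.00 mm². Checking containment: the cross-section at z = 9.6 is a subset of the cross-section at z = 6.72.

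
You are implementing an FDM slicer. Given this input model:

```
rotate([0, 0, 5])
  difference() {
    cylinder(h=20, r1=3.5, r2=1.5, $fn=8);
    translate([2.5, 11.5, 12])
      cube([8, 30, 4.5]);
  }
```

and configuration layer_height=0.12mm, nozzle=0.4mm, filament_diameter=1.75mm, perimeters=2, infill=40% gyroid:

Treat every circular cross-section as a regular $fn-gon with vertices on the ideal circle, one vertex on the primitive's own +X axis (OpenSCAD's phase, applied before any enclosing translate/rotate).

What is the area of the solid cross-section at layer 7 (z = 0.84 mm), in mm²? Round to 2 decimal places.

At z = 0.84 mm: the cone contributes a regular 8-gon of circumradius 3.416 (interpolated between r1=3.5 and r2=1.5 at t=0.042) (area = (8/2)·3.416²·sin(360°/8) = 33.01 mm²); the cube at (2.5, 11.5) is absent (z outside [12, 16.5]); Taking the first minus the rest: none of the subtracted shapes is present at this height, so the cone is unchanged — area = 33.01 mm²; (rotated 5° about Z; rotation is an isometry so areas/perimeters/island counts are preserved). Overall, the cross-section is a single solid region. Net area = 33.01 mm².

33.01 mm²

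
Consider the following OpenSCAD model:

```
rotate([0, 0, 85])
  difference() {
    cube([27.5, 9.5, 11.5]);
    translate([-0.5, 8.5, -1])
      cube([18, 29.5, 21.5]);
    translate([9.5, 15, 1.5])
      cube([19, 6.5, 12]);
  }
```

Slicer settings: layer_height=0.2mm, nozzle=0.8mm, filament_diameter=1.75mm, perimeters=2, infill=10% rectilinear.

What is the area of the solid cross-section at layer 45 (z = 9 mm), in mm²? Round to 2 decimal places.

243.75 mm²

At z = 9 mm: the cube (footprint 27.5×9.5) is included at this height (area 261.25 mm²); the cube at (-0.5, 8.5) is present — its section is the full 18×29.5 rectangle (area 531.00 mm²); the cube at (9.5, 15) is present — its section is the full 19×6.5 rectangle (area 123.50 mm²); After the difference (first − rest): starting from the 27.5×9.5 cube (261.25 mm²), the 18×29.5 cube at (-0.5, 8.5) partially overlaps it — only the 17.50 mm² overlap (of its 531.00 mm²) is removed, clipping the outline; the 19×6.5 cube at (9.5, 15) misses the remaining region (no effect) — area = 243.75 mm²; (rotated 85° about Z; rotation is an isometry so areas/perimeters/island counts are preserved). Overall, the cross-section is a single solid region. Net area = 243.75 mm².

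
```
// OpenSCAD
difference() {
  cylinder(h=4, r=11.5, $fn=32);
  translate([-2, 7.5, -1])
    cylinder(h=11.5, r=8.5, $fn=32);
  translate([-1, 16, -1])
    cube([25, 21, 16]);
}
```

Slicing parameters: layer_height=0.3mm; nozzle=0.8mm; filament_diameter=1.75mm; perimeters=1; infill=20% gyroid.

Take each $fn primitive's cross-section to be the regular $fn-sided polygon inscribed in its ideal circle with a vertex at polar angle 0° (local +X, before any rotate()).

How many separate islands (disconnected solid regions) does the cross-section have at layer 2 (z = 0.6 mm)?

1

At z = 0.6 mm: the r=11.5 cylinder gives a regular 32-gon of circumradius 11.5 (constant along its height); the r=8.5 cylinder at (-2, 7.5) gives a regular 32-gon of circumradius 8.5 (constant along its height); the 25×21 cube at (-1, 16) contributes its full rectangle; Subtracting the remaining from the first: starting from the r=11.5 cylinder, the r=8.5 cylinder at (-2, 7.5) partially overlaps it — only the 155.94 mm² overlap (of its 225.52 mm²) is removed, clipping the outline; the 25×21 cube at (-1, 16) misses the remaining region (no effect) — 1 connected region. Overall, the cross-section is a single solid region. Island count = 1.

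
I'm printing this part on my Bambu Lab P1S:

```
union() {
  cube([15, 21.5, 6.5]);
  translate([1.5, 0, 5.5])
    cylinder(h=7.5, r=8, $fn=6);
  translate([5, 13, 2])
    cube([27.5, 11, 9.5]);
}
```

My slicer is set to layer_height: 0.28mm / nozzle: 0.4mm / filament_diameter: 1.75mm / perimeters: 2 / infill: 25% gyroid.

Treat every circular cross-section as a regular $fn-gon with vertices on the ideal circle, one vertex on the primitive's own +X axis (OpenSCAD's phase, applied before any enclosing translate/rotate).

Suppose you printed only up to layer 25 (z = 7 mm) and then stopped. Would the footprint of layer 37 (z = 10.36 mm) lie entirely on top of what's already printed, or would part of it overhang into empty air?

Compare the two slices. At z = 7: the cube does not reach this height (z outside [0, 6.5]); the cylinder at (1.5, 0): section is a regular 6-gon, circumradius r=8 (area = (6/2)·8.000²·sin(360°/6) = 166.28 mm²); the 27.5×11 cube at (5, 13) contributes its full rectangle (area 302.50 mm²); Combining (union): the 2 present regions are separate (no shared area or edge), so areas and boundary lengths simply add and each stays a separate island — area = 468.78 mm². At z = 10.36: the cube is not intersected at this z (z outside [0, 6.5]); the cylinder at (1.5, 0): section is a regular 6-gon, circumradius r=8 (area = (6/2)·8.000²·sin(360°/6) = 166.28 mm²); the cube at (5, 13) is present — its section is the full 27.5×11 rectangle (area 302.50 mm²); Taking the union: the 2 present regions are separate (no shared area or edge), so areas and boundary lengths simply add and each stays a separate island — area = 468.78 mm². Checking containment: the cross-section at z = 10.36 is a subset of the cross-section at z = 7.

entirely on top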